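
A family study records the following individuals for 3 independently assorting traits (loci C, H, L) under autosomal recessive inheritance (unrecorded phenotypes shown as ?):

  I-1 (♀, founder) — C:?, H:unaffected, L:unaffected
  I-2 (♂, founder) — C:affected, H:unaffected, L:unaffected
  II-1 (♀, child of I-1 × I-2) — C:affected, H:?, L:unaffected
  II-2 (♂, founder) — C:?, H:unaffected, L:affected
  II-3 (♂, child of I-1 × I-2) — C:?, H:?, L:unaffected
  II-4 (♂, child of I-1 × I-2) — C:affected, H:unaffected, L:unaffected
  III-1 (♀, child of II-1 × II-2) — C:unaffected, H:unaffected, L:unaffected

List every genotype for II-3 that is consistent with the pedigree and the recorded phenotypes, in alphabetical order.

C/I-1 ? ·: Cc|cc
C/I-2 aff ·: cc
C/II-1 aff I-1×I-2: cc
C/II-2 ? ·: CC|Cc
C/II-3 ? I-1×I-2: Cc|cc
C/II-4 aff I-1×I-2: cc
C/III-1 un II-1×II-2: Cc
⇒ C over [I-1,I-2,II-1,II-2,II-3,II-4,III-1]: 6 consistent
H/I-1 un ·: HH|Hh
H/I-2 un ·: HH|Hh
H/II-1 ? I-1×I-2: HH|Hh|hh
H/II-2 un ·: HH|Hh
H/II-3 ? I-1×I-2: HH|Hh|hh
H/II-4 un I-1×I-2: HH|Hh
H/III-1 un II-1×II-2: HH|Hh
⇒ H over [I-1,I-2,II-1,II-2,II-3,II-4,III-1]: 113 consistent
L/I-1 un ·: LL|Ll
L/I-2 un ·: LL|Ll
L/II-1 un I-1×I-2: LL|Ll
L/II-2 aff ·: ll
L/II-3 un I-1×I-2: LL|Ll
L/II-4 un I-1×I-2: LL|Ll
L/III-1 un II-1×II-2: Ll
⇒ L over [I-1,I-2,II-1,II-2,II-3,II-4,III-1]: 25 consistent

II-3 ∈ {Cc HH LL, Cc HH Ll, Cc Hh LL, Cc Hh Ll, Cc hh LL, Cc hh Ll, cc HH LL, cc HH Ll, cc Hh LL, cc Hh Ll, cc hh LL, cc hh Ll}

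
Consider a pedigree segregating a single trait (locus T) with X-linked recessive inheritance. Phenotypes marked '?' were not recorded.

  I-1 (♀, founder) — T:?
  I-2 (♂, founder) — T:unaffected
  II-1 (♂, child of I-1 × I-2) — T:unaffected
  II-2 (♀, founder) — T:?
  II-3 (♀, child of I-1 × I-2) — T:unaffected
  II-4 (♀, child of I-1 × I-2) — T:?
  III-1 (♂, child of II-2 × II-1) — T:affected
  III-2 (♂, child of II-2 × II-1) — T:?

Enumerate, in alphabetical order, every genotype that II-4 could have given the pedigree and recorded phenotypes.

II-4 ∈ {X^TX^T, X^TX^t}

T/I-1 ? ·: X^TX^T|X^TX^t
T/I-2 un ·: X^TY
T/II-1 un I-1×I-2: X^TY
T/II-2 ? ·: X^TX^t|X^tX^t
T/II-3 un I-1×I-2: X^TX^T|X^TX^t
T/II-4 ? I-1×I-2: X^TX^T|X^TX^t
T/III-1 aff II-2×II-1: X^tY
T/III-2 ? II-2×II-1: X^TY|X^tY
⇒ T over [I-1,I-2,II-1,II-2,II-3,II-4,III-1,III-2]: 15 consistent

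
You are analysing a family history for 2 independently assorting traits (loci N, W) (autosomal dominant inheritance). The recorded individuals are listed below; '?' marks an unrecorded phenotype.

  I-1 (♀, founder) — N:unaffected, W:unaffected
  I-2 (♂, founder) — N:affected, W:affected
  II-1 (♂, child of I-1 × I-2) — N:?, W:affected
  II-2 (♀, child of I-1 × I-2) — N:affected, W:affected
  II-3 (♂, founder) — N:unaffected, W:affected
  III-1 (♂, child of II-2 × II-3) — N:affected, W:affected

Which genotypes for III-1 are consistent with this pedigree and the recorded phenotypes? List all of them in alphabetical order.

N/I-1 un ·: nn
N/I-2 aff ·: Nn|NN
N/II-1 ? I-1×I-2: nn|Nn
N/II-2 aff I-1×I-2: Nn
N/II-3 un ·: nn
N/III-1 aff II-2×II-3: Nn
⇒ N over [I-1,I-2,II-1,II-2,II-3,III-1]: 3 consistent
W/I-1 un ·: ww
W/I-2 aff ·: Ww|WW
W/II-1 aff I-1×I-2: Ww
W/II-2 aff I-1×I-2: Ww
W/II-3 aff ·: Ww|WW
W/III-1 aff II-2×II-3: Ww|WW
⇒ W over [I-1,I-2,II-1,II-2,II-3,III-1]: 8 consistent

III-1 ∈ {Nn WW, Nn Ww}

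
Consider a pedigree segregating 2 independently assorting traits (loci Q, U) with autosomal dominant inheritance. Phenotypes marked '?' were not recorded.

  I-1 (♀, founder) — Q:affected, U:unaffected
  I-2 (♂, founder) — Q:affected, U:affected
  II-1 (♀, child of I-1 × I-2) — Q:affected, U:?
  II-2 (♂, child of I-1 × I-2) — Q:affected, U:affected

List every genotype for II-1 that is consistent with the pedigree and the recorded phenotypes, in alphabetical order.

Q/I-1 aff ·: Qq|QQ
Q/I-2 aff ·: Qq|QQ
Q/II-1 aff I-1×I-2: Qq|QQ
Q/II-2 aff I-1×I-2: Qq|QQ
⇒ Q over [I-1,I-2,II-1,II-2]: 13 consistent
U/I-1 un ·: uu
U/I-2 aff ·: Uu|UU
U/II-1 ? I-1×I-2: uu|Uu
U/II-2 aff I-1×I-2: Uu
⇒ U over [I-1,I-2,II-1,II-2]: 3 consistent

II-1 ∈ {QQ Uu, QQ uu, Qq Uu, Qq uu}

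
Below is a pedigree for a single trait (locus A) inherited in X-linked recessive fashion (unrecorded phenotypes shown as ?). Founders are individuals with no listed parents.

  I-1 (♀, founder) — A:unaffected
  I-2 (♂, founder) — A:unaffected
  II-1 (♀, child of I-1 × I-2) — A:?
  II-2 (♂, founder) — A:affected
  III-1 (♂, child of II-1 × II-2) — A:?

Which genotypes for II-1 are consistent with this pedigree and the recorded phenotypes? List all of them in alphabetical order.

II-1 ∈ {X^AX^A, X^AX^a}

A/I-1 un ·: X^AX^A|X^AX^a
A/I-2 un ·: X^AY
A/II-1 ? I-1×I-2: X^AX^A|X^AX^a
A/II-2 aff ·: X^aY
A/III-1 ? II-1×II-2: X^AY|X^aY
⇒ A over [I-1,I-2,II-1,II-2,III-1]: 4 consistent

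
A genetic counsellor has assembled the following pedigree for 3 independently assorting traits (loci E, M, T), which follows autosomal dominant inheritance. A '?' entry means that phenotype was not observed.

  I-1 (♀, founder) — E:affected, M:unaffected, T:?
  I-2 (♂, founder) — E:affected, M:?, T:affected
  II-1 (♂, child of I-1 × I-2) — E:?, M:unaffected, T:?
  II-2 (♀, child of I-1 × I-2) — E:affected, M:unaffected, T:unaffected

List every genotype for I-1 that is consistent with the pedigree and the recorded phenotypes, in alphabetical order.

E/I-1 aff ·: Ee|EE
E/I-2 aff ·: Ee|EE
E/II-1 ? I-1×I-2: ee|Ee|EE
E/II-2 aff I-1×I-2: Ee|EE
⇒ E over [I-1,I-2,II-1,II-2]: 15 consistent
M/I-1 un ·: mm
M/I-2 ? ·: mm|Mm
M/II-1 un I-1×I-2: mm
M/II-2 un I-1×I-2: mm
⇒ M over [I-1,I-2,II-1,II-2]: 2 consistent
T/I-1 ? ·: tt|Tt
T/I-2 aff ·: Tt
T/II-1 ? I-1×I-2: tt|Tt|TT
T/II-2 un I-1×I-2: tt
⇒ T over [I-1,I-2,II-1,II-2]: 5 consistent

I-1 ∈ {EE mm Tt, EE mm tt, Ee mm Tt, Ee mm tt}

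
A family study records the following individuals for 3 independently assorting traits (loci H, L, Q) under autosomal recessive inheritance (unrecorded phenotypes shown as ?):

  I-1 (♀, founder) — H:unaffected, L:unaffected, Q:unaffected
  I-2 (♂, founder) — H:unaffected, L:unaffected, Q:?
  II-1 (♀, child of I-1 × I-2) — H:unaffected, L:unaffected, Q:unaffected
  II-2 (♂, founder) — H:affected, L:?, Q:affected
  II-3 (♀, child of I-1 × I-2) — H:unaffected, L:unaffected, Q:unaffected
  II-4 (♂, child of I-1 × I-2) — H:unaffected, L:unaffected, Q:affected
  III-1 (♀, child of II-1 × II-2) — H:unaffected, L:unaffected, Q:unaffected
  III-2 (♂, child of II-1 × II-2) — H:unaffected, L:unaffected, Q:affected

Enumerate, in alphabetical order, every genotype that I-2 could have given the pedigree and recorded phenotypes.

H/I-1 un ·: HH|Hh
H/I-2 un ·: HH|Hh
H/II-1 un I-1×I-2: HH|Hh
H/II-2 aff ·: hh
H/II-3 un I-1×I-2: HH|Hh
H/II-4 un I-1×I-2: HH|Hh
H/III-1 un II-1×II-2: Hh
H/III-2 un II-1×II-2: Hh
⇒ H over [I-1,I-2,II-1,II-2,II-3,II-4,III-1,III-2]: 25 consistent
L/I-1 un ·: LL|Ll
L/I-2 un ·: LL|Ll
L/II-1 un I-1×I-2: LL|Ll
L/II-2 ? ·: LL|Ll|ll
L/II-3 un I-1×I-2: LL|Ll
L/II-4 un I-1×I-2: LL|Ll
L/III-1 un II-1×II-2: LL|Ll
L/III-2 un II-1×II-2: LL|Ll
⇒ L over [I-1,I-2,II-1,II-2,II-3,II-4,III-1,III-2]: 186 consistent
Q/I-1 un ·: Qq
Q/I-2 ? ·: Qq|qq
Q/II-1 un I-1×I-2: Qq
Q/II-2 aff ·: qq
Q/II-3 un I-1×I-2: QQ|Qq
Q/II-4 aff I-1×I-2: qq
Q/III-1 un II-1×II-2: Qq
Q/III-2 aff II-1×II-2: qq
⇒ Q over [I-1,I-2,II-1,II-2,II-3,II-4,III-1,III-2]: 3 consistent

I-2 ∈ {HH LL Qq, HH LL qq, HH Ll Qq, HH Ll qq, Hh LL Qq, Hh LL qq, Hh Ll Qq, Hh Ll qq}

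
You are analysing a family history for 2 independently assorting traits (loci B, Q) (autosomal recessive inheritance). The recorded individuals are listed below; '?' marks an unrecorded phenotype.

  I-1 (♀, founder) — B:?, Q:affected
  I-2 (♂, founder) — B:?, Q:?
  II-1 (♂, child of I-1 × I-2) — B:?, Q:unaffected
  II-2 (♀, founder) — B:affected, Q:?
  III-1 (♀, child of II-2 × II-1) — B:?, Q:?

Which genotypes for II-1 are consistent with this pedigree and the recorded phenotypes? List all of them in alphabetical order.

B/I-1 ? ·: BB|Bb|bb
B/I-2 ? ·: BB|Bb|bb
B/II-1 ? I-1×I-2: BB|Bb|bb
B/II-2 aff ·: bb
B/III-1 ? II-2×II-1: Bb|bb
⇒ B over [I-1,I-2,II-1,II-2,III-1]: 22 consistent
Q/I-1 aff ·: qq
Q/I-2 ? ·: QQ|Qq
Q/II-1 un I-1×I-2: Qq
Q/II-2 ? ·: QQ|Qq|qq
Q/III-1 ? II-2×II-1: QQ|Qq|qq
⇒ Q over [I-1,I-2,II-1,II-2,III-1]: 14 consistent

II-1 ∈ {BB Qq, Bb Qq, bb Qq}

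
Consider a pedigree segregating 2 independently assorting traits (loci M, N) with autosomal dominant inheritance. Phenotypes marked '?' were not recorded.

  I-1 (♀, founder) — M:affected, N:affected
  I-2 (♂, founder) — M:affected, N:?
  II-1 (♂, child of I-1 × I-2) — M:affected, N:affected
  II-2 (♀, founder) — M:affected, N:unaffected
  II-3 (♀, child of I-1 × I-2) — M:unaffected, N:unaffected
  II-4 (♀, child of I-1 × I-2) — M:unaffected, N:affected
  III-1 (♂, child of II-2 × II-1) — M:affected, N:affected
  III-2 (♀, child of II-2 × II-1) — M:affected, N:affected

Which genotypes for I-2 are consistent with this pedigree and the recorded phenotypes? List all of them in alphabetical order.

M/I-1 aff ·: Mm
M/I-2 aff ·: Mm
M/II-1 aff I-1×I-2: Mm|MM
M/II-2 aff ·: Mm|MM
M/II-3 un I-1×I-2: mm
M/II-4 un I-1×I-2: mm
M/III-1 aff II-2×II-1: Mm|MM
M/III-2 aff II-2×II-1: Mm|MM
⇒ M over [I-1,I-2,II-1,II-2,II-3,II-4,III-1,III-2]: 13 consistent
N/I-1 aff ·: Nn
N/I-2 ? ·: nn|Nn
N/II-1 aff I-1×I-2: Nn|NN
N/II-2 un ·: nn
N/II-3 un I-1×I-2: nn
N/II-4 aff I-1×I-2: Nn|NN
N/III-1 aff II-2×II-1: Nn
N/III-2 aff II-2×II-1: Nn
⇒ N over [I-1,I-2,II-1,II-2,II-3,II-4,III-1,III-2]: 5 consistent

I-2 ∈ {Mm Nn, Mm nn}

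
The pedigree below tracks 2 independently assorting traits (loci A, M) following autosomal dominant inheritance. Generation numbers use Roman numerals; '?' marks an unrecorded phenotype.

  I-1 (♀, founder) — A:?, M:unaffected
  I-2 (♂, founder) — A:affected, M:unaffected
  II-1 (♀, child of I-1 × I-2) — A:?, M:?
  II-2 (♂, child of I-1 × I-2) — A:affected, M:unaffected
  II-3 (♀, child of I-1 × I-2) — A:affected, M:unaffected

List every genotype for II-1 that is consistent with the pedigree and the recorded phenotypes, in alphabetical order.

A/I-1 ? ·: aa|Aa|AA
A/I-2 aff ·: Aa|AA
A/II-1 ? I-1×I-2: aa|Aa|AA
A/II-2 aff I-1×I-2: Aa|AA
A/II-3 aff I-1×I-2: Aa|AA
⇒ A over [I-1,I-2,II-1,II-2,II-3]: 32 consistent
M/I-1 un ·: mm
M/I-2 un ·: mm
M/II-1 ? I-1×I-2: mm
M/II-2 un I-1×I-2: mm
M/II-3 un I-1×I-2: mm
⇒ M over [I-1,I-2,II-1,II-2,II-3]: 1 consistent

II-1 ∈ {AA mm, Aa mm, aa mm}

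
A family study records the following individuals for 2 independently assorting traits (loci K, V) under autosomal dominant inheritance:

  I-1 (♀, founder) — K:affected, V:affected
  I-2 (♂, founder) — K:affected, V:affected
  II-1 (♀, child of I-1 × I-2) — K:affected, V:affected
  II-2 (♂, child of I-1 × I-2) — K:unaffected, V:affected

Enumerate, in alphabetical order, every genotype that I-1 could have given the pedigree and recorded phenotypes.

K/I-1 aff ·: Kk
K/I-2 aff ·: Kk
K/II-1 aff I-1×I-2: Kk|KK
K/II-2 un I-1×I-2: kk
⇒ K over [I-1,I-2,II-1,II-2]: 2 consistent
V/I-1 aff ·: Vv|VV
V/I-2 aff ·: Vv|VV
V/II-1 aff I-1×I-2: Vv|VV
V/II-2 aff I-1×I-2: Vv|VV
⇒ V over [I-1,I-2,II-1,II-2]: 13 consistent

I-1 ∈ {Kk VV, Kk Vv}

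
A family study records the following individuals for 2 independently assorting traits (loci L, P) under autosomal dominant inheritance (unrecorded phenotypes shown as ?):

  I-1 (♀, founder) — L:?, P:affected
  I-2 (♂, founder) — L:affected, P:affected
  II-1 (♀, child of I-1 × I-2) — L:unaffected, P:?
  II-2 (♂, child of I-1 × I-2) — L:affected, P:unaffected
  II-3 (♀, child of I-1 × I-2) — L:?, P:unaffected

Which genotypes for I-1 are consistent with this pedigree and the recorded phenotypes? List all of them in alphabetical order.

I-1 ∈ {Ll Pp, ll Pp}

L/I-1 ? ·: ll|Ll
L/I-2 aff ·: Ll
L/II-1 un I-1×I-2: ll
L/II-2 aff I-1×I-2: Ll|LL
L/II-3 ? I-1×I-2: ll|Ll|LL
⇒ L over [I-1,I-2,II-1,II-2,II-3]: 8 consistent
P/I-1 aff ·: Pp
P/I-2 aff ·: Pp
P/II-1 ? I-1×I-2: pp|Pp|PP
P/II-2 un I-1×I-2: pp
P/II-3 un I-1×I-2: pp
⇒ P over [I-1,I-2,II-1,II-2,II-3]: 3 consistent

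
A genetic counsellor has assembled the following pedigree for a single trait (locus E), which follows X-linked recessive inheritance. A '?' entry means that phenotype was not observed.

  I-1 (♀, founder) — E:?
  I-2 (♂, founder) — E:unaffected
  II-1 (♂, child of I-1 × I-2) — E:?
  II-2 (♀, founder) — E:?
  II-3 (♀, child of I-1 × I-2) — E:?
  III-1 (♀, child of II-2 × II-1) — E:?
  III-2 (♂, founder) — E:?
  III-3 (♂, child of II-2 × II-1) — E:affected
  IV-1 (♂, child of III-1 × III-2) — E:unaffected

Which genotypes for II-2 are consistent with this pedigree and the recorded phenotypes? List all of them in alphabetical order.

II-2 ∈ {X^EX^e, X^eX^e}

E/I-1 ? ·: X^EX^E|X^EX^e|X^eX^e
E/I-2 un ·: X^EY
E/II-1 ? I-1×I-2: X^EY|X^eY
E/II-2 ? ·: X^EX^e|X^eX^e
E/II-3 ? I-1×I-2: X^EX^E|X^EX^e
E/III-1 ? II-2×II-1: X^EX^E|X^EX^e
E/III-2 ? ·: X^EY|X^eY
E/III-3 aff II-2×II-1: X^eY
E/IV-1 un III-1×III-2: X^EY
⇒ E over [I-1,I-2,II-1,II-2,II-3,III-1,III-2,III-3,IV-1]: 24 consistent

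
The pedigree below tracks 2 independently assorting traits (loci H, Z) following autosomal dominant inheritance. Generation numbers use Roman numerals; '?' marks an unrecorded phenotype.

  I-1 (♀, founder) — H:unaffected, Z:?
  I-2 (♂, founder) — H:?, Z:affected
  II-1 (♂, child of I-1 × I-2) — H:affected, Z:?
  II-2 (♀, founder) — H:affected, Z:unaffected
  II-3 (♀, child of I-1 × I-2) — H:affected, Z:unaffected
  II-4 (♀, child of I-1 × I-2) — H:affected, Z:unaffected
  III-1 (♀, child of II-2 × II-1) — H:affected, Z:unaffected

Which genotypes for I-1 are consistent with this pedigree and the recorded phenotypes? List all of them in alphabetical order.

H/I-1 un ·: hh
H/I-2 ? ·: Hh|HH
H/II-1 aff I-1×I-2: Hh
H/II-2 aff ·: Hh|HH
H/II-3 aff I-1×I-2: Hh
H/II-4 aff I-1×I-2: Hh
H/III-1 aff II-2×II-1: Hh|HH
⇒ H over [I-1,I-2,II-1,II-2,II-3,II-4,III-1]: 8 consistent
Z/I-1 ? ·: zz|Zz
Z/I-2 aff ·: Zz
Z/II-1 ? I-1×I-2: zz|Zz
Z/II-2 un ·: zz
Z/II-3 un I-1×I-2: zz
Z/II-4 un I-1×I-2: zz
Z/III-1 un II-2×II-1: zz
⇒ Z over [I-1,I-2,II-1,II-2,II-3,II-4,III-1]: 4 consistent

I-1 ∈ {hh Zz, hh zz}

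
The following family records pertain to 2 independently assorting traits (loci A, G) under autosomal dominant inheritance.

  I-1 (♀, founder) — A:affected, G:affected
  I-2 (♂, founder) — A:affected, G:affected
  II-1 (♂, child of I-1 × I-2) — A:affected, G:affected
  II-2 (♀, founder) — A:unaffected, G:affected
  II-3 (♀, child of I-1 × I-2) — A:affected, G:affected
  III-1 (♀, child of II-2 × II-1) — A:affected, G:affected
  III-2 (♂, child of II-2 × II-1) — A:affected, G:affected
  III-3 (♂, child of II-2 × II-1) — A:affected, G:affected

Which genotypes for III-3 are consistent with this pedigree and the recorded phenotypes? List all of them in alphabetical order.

A/I-1 aff ·: Aa|AA
A/I-2 aff ·: Aa|AA
A/II-1 aff I-1×I-2: Aa|AA
A/II-2 un ·: aa
A/II-3 aff I-1×I-2: Aa|AA
A/III-1 aff II-2×II-1: Aa
A/III-2 aff II-2×II-1: Aa
A/III-3 aff II-2×II-1: Aa
⇒ A over [I-1,I-2,II-1,II-2,II-3,III-1,III-2,III-3]: 13 consistent
G/I-1 aff ·: Gg|GG
G/I-2 aff ·: Gg|GG
G/II-1 aff I-1×I-2: Gg|GG
G/II-2 aff ·: Gg|GG
G/II-3 aff I-1×I-2: Gg|GG
G/III-1 aff II-2×II-1: Gg|GG
G/III-2 aff II-2×II-1: Gg|GG
G/III-3 aff II-2×II-1: Gg|GG
⇒ G over [I-1,I-2,II-1,II-2,II-3,III-1,III-2,III-3]: 159 consistent

III-3 ∈ {Aa GG, Aa Gg}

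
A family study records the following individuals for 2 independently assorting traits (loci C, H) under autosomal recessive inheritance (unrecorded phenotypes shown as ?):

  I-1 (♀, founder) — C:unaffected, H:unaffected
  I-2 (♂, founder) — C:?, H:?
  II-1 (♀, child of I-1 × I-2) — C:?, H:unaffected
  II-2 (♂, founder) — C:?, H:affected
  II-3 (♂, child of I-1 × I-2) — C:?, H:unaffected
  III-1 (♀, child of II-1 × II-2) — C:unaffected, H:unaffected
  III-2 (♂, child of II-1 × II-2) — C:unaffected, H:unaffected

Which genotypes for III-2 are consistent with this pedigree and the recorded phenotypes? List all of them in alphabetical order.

III-2 ∈ {CC Hh, Cc Hh}

C/I-1 un ·: CC|Cc
C/I-2 ? ·: CC|Cc|cc
C/II-1 ? I-1×I-2: CC|Cc|cc
C/II-2 ? ·: CC|Cc|cc
C/II-3 ? I-1×I-2: CC|Cc|cc
C/III-1 un II-1×II-2: CC|Cc
C/III-2 un II-1×II-2: CC|Cc
⇒ C over [I-1,I-2,II-1,II-2,II-3,III-1,III-2]: 148 consistent
H/I-1 un ·: HH|Hh
H/I-2 ? ·: HH|Hh|hh
H/II-1 un I-1×I-2: HH|Hh
H/II-2 aff ·: hh
H/II-3 un I-1×I-2: HH|Hh
H/III-1 un II-1×II-2: Hh
H/III-2 un II-1×II-2: Hh
⇒ H over [I-1,I-2,II-1,II-2,II-3,III-1,III-2]: 15 consistent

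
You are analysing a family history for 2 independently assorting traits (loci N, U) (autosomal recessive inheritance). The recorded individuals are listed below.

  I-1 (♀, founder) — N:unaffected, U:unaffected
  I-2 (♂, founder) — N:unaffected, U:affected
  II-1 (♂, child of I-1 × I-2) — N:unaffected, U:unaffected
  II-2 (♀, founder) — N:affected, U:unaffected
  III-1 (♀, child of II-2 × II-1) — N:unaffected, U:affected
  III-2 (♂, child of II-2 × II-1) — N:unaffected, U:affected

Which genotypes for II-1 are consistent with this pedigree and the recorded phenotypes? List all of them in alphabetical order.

N/I-1 un ·: NN|Nn
N/I-2 un ·: NN|Nn
N/II-1 un I-1×I-2: NN|Nn
N/II-2 aff ·: nn
N/III-1 un II-2×II-1: Nn
N/III-2 un II-2×II-1: Nn
⇒ N over [I-1,I-2,II-1,II-2,III-1,III-2]: 7 consistent
U/I-1 un ·: UU|Uu
U/I-2 aff ·: uu
U/II-1 un I-1×I-2: Uu
U/II-2 un ·: Uu
U/III-1 aff II-2×II-1: uu
U/III-2 aff II-2×II-1: uu
⇒ U over [I-1,I-2,II-1,II-2,III-1,III-2]: 2 consistent

II-1 ∈ {NN Uu, Nn Uu}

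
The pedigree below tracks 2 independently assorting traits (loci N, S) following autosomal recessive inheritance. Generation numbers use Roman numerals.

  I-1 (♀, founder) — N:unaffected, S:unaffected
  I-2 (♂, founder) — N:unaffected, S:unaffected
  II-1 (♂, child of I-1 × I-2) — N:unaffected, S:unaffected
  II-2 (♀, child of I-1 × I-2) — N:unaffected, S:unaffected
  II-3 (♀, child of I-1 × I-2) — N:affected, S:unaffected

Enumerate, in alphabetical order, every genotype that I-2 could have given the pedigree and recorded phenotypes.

N/I-1 un ·: Nn
N/I-2 un ·: Nn
N/II-1 un I-1×I-2: NN|Nn
N/II-2 un I-1×I-2: NN|Nn
N/II-3 aff I-1×I-2: nn
⇒ N over [I-1,I-2,II-1,II-2,II-3]: 4 consistent
S/I-1 un ·: SS|Ss
S/I-2 un ·: SS|Ss
S/II-1 un I-1×I-2: SS|Ss
S/II-2 un I-1×I-2: SS|Ss
S/II-3 un I-1×I-2: SS|Ss
⇒ S over [I-1,I-2,II-1,II-2,II-3]: 25 consistent

I-2 ∈ {Nn SS, Nn Ss}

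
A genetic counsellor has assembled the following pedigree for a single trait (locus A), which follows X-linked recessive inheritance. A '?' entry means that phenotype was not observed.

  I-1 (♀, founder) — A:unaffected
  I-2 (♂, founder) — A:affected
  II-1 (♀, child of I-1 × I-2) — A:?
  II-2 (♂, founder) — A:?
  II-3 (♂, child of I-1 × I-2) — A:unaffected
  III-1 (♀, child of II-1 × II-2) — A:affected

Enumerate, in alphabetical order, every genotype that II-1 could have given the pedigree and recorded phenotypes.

II-1 ∈ {X^AX^a, X^aX^a}

A/I-1 un ·: X^AX^A|X^AX^a
A/I-2 aff ·: X^aY
A/II-1 ? I-1×I-2: X^AX^a|X^aX^a
A/II-2 ? ·: X^aY
A/II-3 un I-1×I-2: X^AY
A/III-1 aff II-1×II-2: X^aX^a
⇒ A over [I-1,I-2,II-1,II-2,II-3,III-1]: 3 consistent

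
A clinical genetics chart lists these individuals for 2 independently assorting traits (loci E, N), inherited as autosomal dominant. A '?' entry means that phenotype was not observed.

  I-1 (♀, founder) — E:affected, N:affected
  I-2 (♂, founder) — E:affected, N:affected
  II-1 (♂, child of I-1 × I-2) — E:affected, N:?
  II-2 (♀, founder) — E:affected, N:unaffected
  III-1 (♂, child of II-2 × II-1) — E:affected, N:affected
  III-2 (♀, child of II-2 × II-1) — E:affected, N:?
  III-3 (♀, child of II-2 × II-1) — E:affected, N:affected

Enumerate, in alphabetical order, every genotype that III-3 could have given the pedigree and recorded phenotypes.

III-3 ∈ {EE Nn, Ee Nn}

E/I-1 aff ·: Ee|EE
E/I-2 aff ·: Ee|EE
E/II-1 aff I-1×I-2: Ee|EE
E/II-2 aff ·: Ee|EE
E/III-1 aff II-2×II-1: Ee|EE
E/III-2 aff II-2×II-1: Ee|EE
E/III-3 aff II-2×II-1: Ee|EE
⇒ E over [I-1,I-2,II-1,II-2,III-1,III-2,III-3]: 84 consistent
N/I-1 aff ·: Nn|NN
N/I-2 aff ·: Nn|NN
N/II-1 ? I-1×I-2: Nn|NN
N/II-2 un ·: nn
N/III-1 aff II-2×II-1: Nn
N/III-2 ? II-2×II-1: nn|Nn
N/III-3 aff II-2×II-1: Nn
⇒ N over [I-1,I-2,II-1,II-2,III-1,III-2,III-3]: 10 consistent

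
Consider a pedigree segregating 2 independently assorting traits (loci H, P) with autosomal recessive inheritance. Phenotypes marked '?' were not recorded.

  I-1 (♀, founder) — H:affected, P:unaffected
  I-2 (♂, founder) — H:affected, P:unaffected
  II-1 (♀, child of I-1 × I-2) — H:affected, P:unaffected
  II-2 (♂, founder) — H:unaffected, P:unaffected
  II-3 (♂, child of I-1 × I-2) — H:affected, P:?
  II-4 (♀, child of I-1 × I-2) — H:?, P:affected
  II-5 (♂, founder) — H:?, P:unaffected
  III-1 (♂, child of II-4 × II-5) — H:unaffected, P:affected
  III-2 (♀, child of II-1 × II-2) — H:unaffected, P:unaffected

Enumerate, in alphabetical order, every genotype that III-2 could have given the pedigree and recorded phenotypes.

H/I-1 aff ·: hh
H/I-2 aff ·: hh
H/II-1 aff I-1×I-2: hh
H/II-2 un ·: HH|Hh
H/II-3 aff I-1×I-2: hh
H/II-4 ? I-1×I-2: hh
H/II-5 ? ·: HH|Hh
H/III-1 un II-4×II-5: Hh
H/III-2 un II-1×II-2: Hh
⇒ H over [I-1,I-2,II-1,II-2,II-3,II-4,II-5,III-1,III-2]: 4 consistent
P/I-1 un ·: Pp
P/I-2 un ·: Pp
P/II-1 un I-1×I-2: PP|Pp
P/II-2 un ·: PP|Pp
P/II-3 ? I-1×I-2: PP|Pp|pp
P/II-4 aff I-1×I-2: pp
P/II-5 un ·: Pp
P/III-1 aff II-4×II-5: pp
P/III-2 un II-1×II-2: PP|Pp
⇒ P over [I-1,I-2,II-1,II-2,II-3,II-4,II-5,III-1,III-2]: 21 consistent

III-2 ∈ {Hh PP, Hh Pp}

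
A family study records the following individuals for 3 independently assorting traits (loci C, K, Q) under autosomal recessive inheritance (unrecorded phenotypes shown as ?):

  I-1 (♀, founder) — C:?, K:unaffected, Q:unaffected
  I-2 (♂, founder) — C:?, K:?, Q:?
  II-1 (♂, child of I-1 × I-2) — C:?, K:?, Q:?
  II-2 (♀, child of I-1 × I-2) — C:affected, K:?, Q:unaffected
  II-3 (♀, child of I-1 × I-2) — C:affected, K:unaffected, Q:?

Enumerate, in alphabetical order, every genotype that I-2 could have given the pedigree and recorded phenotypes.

C/I-1 ? ·: Cc|cc
C/I-2 ? ·: Cc|cc
C/II-1 ? I-1×I-2: CC|Cc|cc
C/II-2 aff I-1×I-2: cc
C/II-3 aff I-1×I-2: cc
⇒ C over [I-1,I-2,II-1,II-2,II-3]: 8 consistent
K/I-1 un ·: KK|Kk
K/I-2 ? ·: KK|Kk|kk
K/II-1 ? I-1×I-2: KK|Kk|kk
K/II-2 ? I-1×I-2: KK|Kk|kk
K/II-3 un I-1×I-2: KK|Kk
⇒ K over [I-1,I-2,II-1,II-2,II-3]: 40 consistent
Q/I-1 un ·: QQ|Qq
Q/I-2 ? ·: QQ|Qq|qq
Q/II-1 ? I-1×I-2: QQ|Qq|qq
Q/II-2 un I-1×I-2: QQ|Qq
Q/II-3 ? I-1×I-2: QQ|Qq|qq
⇒ Q over [I-1,I-2,II-1,II-2,II-3]: 40 consistent

I-2 ∈ {Cc KK QQ, Cc KK Qq, Cc KK qq, Cc Kk QQ, Cc Kk Qq, Cc Kk qq, Cc kk QQ, Cc kk Qq, Cc kk qq, cc KK QQ, cc KK Qq, cc KK qq, cc Kk QQ, cc Kk Qq, cc Kk qq, cc kk QQ, cc kk Qq, cc kk qq}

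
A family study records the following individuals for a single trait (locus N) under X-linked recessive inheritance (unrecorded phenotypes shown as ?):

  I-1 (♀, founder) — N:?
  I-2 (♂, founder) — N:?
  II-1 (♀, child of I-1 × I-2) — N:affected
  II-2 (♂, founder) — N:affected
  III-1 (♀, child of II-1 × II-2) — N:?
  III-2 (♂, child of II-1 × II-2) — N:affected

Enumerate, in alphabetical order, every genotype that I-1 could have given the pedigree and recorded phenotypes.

I-1 ∈ {X^NX^n, X^nX^n}

N/I-1 ? ·: X^NX^n|X^nX^n
N/I-2 ? ·: X^nY
N/II-1 aff I-1×I-2: X^nX^n
N/II-2 aff ·: X^nY
N/III-1 ? II-1×II-2: X^nX^n
N/III-2 aff II-1×II-2: X^nY
⇒ N over [I-1,I-2,II-1,II-2,III-1,III-2]: 2 consistent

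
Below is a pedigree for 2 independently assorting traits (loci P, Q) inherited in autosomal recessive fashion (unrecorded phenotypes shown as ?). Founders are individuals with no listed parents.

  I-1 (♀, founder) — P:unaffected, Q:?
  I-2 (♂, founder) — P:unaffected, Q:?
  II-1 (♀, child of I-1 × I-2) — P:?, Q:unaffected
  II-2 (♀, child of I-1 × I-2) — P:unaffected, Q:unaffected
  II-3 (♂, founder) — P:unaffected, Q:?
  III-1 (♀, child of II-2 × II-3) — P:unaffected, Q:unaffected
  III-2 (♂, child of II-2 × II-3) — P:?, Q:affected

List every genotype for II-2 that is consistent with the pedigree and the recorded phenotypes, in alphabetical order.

P/I-1 un ·: PP|Pp
P/I-2 un ·: PP|Pp
P/II-1 ? I-1×I-2: PP|Pp|pp
P/II-2 un I-1×I-2: PP|Pp
P/II-3 un ·: PP|Pp
P/III-1 un II-2×II-3: PP|Pp
P/III-2 ? II-2×II-3: PP|Pp|pp
⇒ P over [I-1,I-2,II-1,II-2,II-3,III-1,III-2]: 110 consistent
Q/I-1 ? ·: QQ|Qq|qq
Q/I-2 ? ·: QQ|Qq|qq
Q/II-1 un I-1×I-2: QQ|Qq
Q/II-2 un I-1×I-2: Qq
Q/II-3 ? ·: Qq|qq
Q/III-1 un II-2×II-3: QQ|Qq
Q/III-2 aff II-2×II-3: qq
⇒ Q over [I-1,I-2,II-1,II-2,II-3,III-1,III-2]: 30 consistent

II-2 ∈ {PP Qq, Pp Qq}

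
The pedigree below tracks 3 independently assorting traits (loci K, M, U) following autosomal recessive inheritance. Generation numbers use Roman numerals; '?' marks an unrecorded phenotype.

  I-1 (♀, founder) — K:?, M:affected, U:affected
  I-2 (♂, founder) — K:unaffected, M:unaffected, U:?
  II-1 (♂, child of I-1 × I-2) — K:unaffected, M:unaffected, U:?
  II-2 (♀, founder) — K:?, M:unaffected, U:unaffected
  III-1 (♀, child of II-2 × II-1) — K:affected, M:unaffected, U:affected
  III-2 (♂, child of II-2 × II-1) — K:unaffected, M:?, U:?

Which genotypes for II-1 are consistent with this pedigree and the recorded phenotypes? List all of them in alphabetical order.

II-1 ∈ {Kk Mm Uu, Kk Mm uu}

K/I-1 ? ·: KK|Kk|kk
K/I-2 un ·: KK|Kk
K/II-1 un I-1×I-2: Kk
K/II-2 ? ·: Kk|kk
K/III-1 aff II-2×II-1: kk
K/III-2 un II-2×II-1: KK|Kk
⇒ K over [I-1,I-2,II-1,II-2,III-1,III-2]: 15 consistent
M/I-1 aff ·: mm
M/I-2 un ·: MM|Mm
M/II-1 un I-1×I-2: Mm
M/II-2 un ·: MM|Mm
M/III-1 un II-2×II-1: MM|Mm
M/III-2 ? II-2×II-1: MM|Mm|mm
⇒ M over [I-1,I-2,II-1,II-2,III-1,III-2]: 20 consistent
U/I-1 aff ·: uu
U/I-2 ? ·: UU|Uu|uu
U/II-1 ? I-1×I-2: Uu|uu
U/II-2 un ·: Uu
U/III-1 aff II-2×II-1: uu
U/III-2 ? II-2×II-1: UU|Uu|uu
⇒ U over [I-1,I-2,II-1,II-2,III-1,III-2]: 10 consistent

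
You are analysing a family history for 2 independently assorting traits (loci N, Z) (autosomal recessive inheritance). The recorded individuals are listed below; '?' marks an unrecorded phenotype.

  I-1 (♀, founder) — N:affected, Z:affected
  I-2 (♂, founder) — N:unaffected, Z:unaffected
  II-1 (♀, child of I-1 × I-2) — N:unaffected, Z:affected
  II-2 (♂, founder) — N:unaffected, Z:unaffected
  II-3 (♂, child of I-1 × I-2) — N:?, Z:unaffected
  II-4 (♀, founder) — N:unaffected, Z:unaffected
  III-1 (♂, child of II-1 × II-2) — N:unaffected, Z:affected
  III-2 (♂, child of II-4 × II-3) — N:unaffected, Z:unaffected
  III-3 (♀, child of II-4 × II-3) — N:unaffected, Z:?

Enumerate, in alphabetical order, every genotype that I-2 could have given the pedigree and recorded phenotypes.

N/I-1 aff ·: nn
N/I-2 un ·: NN|Nn
N/II-1 un I-1×I-2: Nn
N/II-2 un ·: NN|Nn
N/II-3 ? I-1×I-2: Nn|nn
N/II-4 un ·: NN|Nn
N/III-1 un II-1×II-2: NN|Nn
N/III-2 un II-4×II-3: NN|Nn
N/III-3 un II-4×II-3: NN|Nn
⇒ N over [I-1,I-2,II-1,II-2,II-3,II-4,III-1,III-2,III-3]: 72 consistent
Z/I-1 aff ·: zz
Z/I-2 un ·: Zz
Z/II-1 aff I-1×I-2: zz
Z/II-2 un ·: Zz
Z/II-3 un I-1×I-2: Zz
Z/II-4 un ·: ZZ|Zz
Z/III-1 aff II-1×II-2: zz
Z/III-2 un II-4×II-3: ZZ|Zz
Z/III-3 ? II-4×II-3: ZZ|Zz|zz
⇒ Z over [I-1,I-2,II-1,II-2,II-3,II-4,III-1,III-2,III-3]: 10 consistent

I-2 ∈ {NN Zz, Nn Zz}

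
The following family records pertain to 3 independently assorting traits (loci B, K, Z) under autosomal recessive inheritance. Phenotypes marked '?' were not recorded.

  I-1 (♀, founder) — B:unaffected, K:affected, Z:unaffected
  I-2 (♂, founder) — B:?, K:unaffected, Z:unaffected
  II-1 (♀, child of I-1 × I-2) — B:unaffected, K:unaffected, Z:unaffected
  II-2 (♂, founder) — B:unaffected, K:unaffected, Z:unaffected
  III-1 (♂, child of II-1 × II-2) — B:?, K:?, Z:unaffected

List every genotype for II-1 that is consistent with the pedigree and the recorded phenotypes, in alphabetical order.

B/I-1 un ·: BB|Bb
B/I-2 ? ·: BB|Bb|bb
B/II-1 un I-1×I-2: BB|Bb
B/II-2 un ·: BB|Bb
B/III-1 ? II-1×II-2: BB|Bb|bb
⇒ B over [I-1,I-2,II-1,II-2,III-1]: 37 consistent
K/I-1 aff ·: kk
K/I-2 un ·: KK|Kk
K/II-1 un I-1×I-2: Kk
K/II-2 un ·: KK|Kk
K/III-1 ? II-1×II-2: KK|Kk|kk
⇒ K over [I-1,I-2,II-1,II-2,III-1]: 10 consistent
Z/I-1 un ·: ZZ|Zz
Z/I-2 un ·: ZZ|Zz
Z/II-1 un I-1×I-2: ZZ|Zz
Z/II-2 un ·: ZZ|Zz
Z/III-1 un II-1×II-2: ZZ|Zz
⇒ Z over [I-1,I-2,II-1,II-2,III-1]: 24 consistent

II-1 ∈ {BB Kk ZZ, BB Kk Zz, Bb Kk ZZ, Bb Kk Zz}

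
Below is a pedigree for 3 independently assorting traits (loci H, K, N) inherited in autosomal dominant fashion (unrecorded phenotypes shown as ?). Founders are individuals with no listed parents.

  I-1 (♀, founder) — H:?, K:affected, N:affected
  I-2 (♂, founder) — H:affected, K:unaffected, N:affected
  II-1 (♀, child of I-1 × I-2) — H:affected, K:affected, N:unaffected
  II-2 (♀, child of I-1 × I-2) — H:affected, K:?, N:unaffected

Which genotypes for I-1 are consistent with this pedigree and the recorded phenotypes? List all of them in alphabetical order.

H/I-1 ? ·: hh|Hh|HH
H/I-2 aff ·: Hh|HH
H/II-1 aff I-1×I-2: Hh|HH
H/II-2 aff I-1×I-2: Hh|HH
⇒ H over [I-1,I-2,II-1,II-2]: 15 consistent
K/I-1 aff ·: Kk|KK
K/I-2 un ·: kk
K/II-1 aff I-1×I-2: Kk
K/II-2 ? I-1×I-2: kk|Kk
⇒ K over [I-1,I-2,II-1,II-2]: 3 consistent
N/I-1 aff ·: Nn
N/I-2 aff ·: Nn
N/II-1 un I-1×I-2: nn
N/II-2 un I-1×I-2: nn
⇒ N over [I-1,I-2,II-1,II-2]: 1 consistent

I-1 ∈ {HH KK Nn, HH Kk Nn, Hh KK Nn, Hh Kk Nn, hh KK Nn, hh Kk Nn}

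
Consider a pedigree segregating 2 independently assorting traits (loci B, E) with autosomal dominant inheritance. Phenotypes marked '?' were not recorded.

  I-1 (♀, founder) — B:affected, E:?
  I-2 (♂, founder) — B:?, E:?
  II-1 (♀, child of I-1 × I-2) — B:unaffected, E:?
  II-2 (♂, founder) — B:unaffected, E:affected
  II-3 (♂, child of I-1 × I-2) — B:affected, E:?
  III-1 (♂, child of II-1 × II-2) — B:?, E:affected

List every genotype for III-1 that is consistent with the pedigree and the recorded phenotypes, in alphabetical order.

III-1 ∈ {bb EE, bb Ee}

B/I-1 aff ·: Bb
B/I-2 ? ·: bb|Bb
B/II-1 un I-1×I-2: bb
B/II-2 un ·: bb
B/II-3 aff I-1×I-2: Bb|BB
B/III-1 ? II-1×II-2: bb
⇒ B over [I-1,I-2,II-1,II-2,II-3,III-1]: 3 consistent
E/I-1 ? ·: ee|Ee|EE
E/I-2 ? ·: ee|Ee|EE
E/II-1 ? I-1×I-2: ee|Ee|EE
E/II-2 aff ·: Ee|EE
E/II-3 ? I-1×I-2: ee|Ee|EE
E/III-1 aff II-1×II-2: Ee|EE
⇒ E over [I-1,I-2,II-1,II-2,II-3,III-1]: 92 consistent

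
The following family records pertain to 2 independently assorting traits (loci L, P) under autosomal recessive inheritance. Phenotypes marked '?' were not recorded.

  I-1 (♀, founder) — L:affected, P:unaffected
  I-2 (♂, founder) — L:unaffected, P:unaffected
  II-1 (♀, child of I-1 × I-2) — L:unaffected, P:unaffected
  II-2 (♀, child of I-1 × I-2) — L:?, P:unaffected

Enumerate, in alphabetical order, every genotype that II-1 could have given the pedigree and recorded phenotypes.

L/I-1 aff ·: ll
L/I-2 un ·: LL|Ll
L/II-1 un I-1×I-2: Ll
L/II-2 ? I-1×I-2: Ll|ll
⇒ L over [I-1,I-2,II-1,II-2]: 3 consistent
P/I-1 un ·: PP|Pp
P/I-2 un ·: PP|Pp
P/II-1 un I-1×I-2: PP|Pp
P/II-2 un I-1×I-2: PP|Pp
⇒ P over [I-1,I-2,II-1,II-2]: 13 consistent

II-1 ∈ {Ll PP, Ll Pp}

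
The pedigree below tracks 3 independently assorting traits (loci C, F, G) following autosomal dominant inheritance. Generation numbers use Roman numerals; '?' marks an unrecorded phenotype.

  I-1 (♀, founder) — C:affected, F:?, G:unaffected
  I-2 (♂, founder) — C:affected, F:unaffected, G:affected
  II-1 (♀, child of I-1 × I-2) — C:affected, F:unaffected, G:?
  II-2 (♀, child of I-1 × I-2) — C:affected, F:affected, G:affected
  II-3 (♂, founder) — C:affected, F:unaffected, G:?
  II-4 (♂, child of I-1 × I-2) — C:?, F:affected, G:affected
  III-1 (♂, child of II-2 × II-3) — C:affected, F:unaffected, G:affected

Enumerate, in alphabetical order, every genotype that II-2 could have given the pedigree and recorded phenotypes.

C/I-1 aff ·: Cc|CC
C/I-2 aff ·: Cc|CC
C/II-1 aff I-1×I-2: Cc|CC
C/II-2 aff I-1×I-2: Cc|CC
C/II-3 aff ·: Cc|CC
C/II-4 ? I-1×I-2: cc|Cc|CC
C/III-1 aff II-2×II-3: Cc|CC
⇒ C over [I-1,I-2,II-1,II-2,II-3,II-4,III-1]: 101 consistent
F/I-1 ? ·: Ff
F/I-2 un ·: ff
F/II-1 un I-1×I-2: ff
F/II-2 aff I-1×I-2: Ff
F/II-3 un ·: ff
F/II-4 aff I-1×I-2: Ff
F/III-1 un II-2×II-3: ff
⇒ F over [I-1,I-2,II-1,II-2,II-3,II-4,III-1]: 1 consistent
G/I-1 un ·: gg
G/I-2 aff ·: Gg|GG
G/II-1 ? I-1×I-2: gg|Gg
G/II-2 aff I-1×I-2: Gg
G/II-3 ? ·: gg|Gg|GG
G/II-4 aff I-1×I-2: Gg
G/III-1 aff II-2×II-3: Gg|GG
⇒ G over [I-1,I-2,II-1,II-2,II-3,II-4,III-1]: 15 consistent

II-2 ∈ {CC Ff Gg, Cc Ff Gg}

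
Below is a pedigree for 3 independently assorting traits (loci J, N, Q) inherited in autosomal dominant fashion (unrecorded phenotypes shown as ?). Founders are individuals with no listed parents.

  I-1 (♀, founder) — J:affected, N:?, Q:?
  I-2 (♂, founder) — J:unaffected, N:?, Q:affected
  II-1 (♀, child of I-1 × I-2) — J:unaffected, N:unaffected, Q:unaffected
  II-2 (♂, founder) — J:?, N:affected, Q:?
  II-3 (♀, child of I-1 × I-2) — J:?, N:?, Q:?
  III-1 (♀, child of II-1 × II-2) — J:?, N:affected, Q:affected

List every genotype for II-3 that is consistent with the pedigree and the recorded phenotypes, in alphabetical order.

J/I-1 aff ·: Jj
J/I-2 un ·: jj
J/II-1 un I-1×I-2: jj
J/II-2 ? ·: jj|Jj|JJ
J/II-3 ? I-1×I-2: jj|Jj
J/III-1 ? II-1×II-2: jj|Jj
⇒ J over [I-1,I-2,II-1,II-2,II-3,III-1]: 8 consistent
N/I-1 ? ·: nn|Nn
N/I-2 ? ·: nn|Nn
N/II-1 un I-1×I-2: nn
N/II-2 aff ·: Nn|NN
N/II-3 ? I-1×I-2: nn|Nn|NN
N/III-1 aff II-1×II-2: Nn
⇒ N over [I-1,I-2,II-1,II-2,II-3,III-1]: 16 consistent
Q/I-1 ? ·: qq|Qq
Q/I-2 aff ·: Qq
Q/II-1 un I-1×I-2: qq
Q/II-2 ? ·: Qq|QQ
Q/II-3 ? I-1×I-2: qq|Qq|QQ
Q/III-1 aff II-1×II-2: Qq
⇒ Q over [I-1,I-2,II-1,II-2,II-3,III-1]: 10 consistent

II-3 ∈ {Jj NN QQ, Jj NN Qq, Jj NN qq, Jj Nn QQ, Jj Nn Qq, Jj Nn qq, Jj nn QQ, Jj nn Qq, Jj nn qq, jj NN QQ, jj NN Qq, jj NN qq, jj Nn QQ, jj Nn Qq, jj Nn qq, jj nn QQ, jj nn Qq, jj nn qq}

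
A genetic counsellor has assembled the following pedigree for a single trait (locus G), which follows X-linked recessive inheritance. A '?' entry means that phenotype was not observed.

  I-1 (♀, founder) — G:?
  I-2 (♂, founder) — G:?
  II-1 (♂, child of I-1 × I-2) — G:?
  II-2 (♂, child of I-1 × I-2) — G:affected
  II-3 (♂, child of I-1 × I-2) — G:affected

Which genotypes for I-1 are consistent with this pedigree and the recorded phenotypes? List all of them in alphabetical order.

G/I-1 ? ·: X^GX^g|X^gX^g
G/I-2 ? ·: X^GY|X^gY
G/II-1 ? I-1×I-2: X^GY|X^gY
G/II-2 aff I-1×I-2: X^gY
G/II-3 aff I-1×I-2: X^gY
⇒ G over [I-1,I-2,II-1,II-2,II-3]: 6 consistent

I-1 ∈ {X^GX^g, X^gX^g}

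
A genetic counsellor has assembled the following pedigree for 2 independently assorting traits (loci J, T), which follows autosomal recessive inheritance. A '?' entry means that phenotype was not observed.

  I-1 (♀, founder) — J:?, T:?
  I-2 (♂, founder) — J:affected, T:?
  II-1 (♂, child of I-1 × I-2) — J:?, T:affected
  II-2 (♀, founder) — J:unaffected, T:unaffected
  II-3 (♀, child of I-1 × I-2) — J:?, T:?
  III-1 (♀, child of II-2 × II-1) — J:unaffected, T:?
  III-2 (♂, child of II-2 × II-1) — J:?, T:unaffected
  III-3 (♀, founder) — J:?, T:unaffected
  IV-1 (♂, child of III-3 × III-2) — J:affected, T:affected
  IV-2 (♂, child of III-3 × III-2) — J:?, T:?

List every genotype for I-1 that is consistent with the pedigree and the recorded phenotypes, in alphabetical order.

I-1 ∈ {JJ Tt, JJ tt, Jj Tt, Jj tt, jj Tt, jj tt}

J/I-1 ? ·: JJ|Jj|jj
J/I-2 aff ·: jj
J/II-1 ? I-1×I-2: Jj|jj
J/II-2 un ·: JJ|Jj
J/II-3 ? I-1×I-2: Jj|jj
J/III-1 un II-2×II-1: JJ|Jj
J/III-2 ? II-2×II-1: Jj|jj
J/III-3 ? ·: Jj|jj
J/IV-1 aff III-3×III-2: jj
J/IV-2 ? III-3×III-2: JJ|Jj|jj
⇒ J over [I-1,I-2,II-1,II-2,II-3,III-1,III-2,III-3,IV-1,IV-2]: 117 consistent
T/I-1 ? ·: Tt|tt
T/I-2 ? ·: Tt|tt
T/II-1 aff I-1×I-2: tt
T/II-2 un ·: TT|Tt
T/II-3 ? I-1×I-2: TT|Tt|tt
T/III-1 ? II-2×II-1: Tt|tt
T/III-2 un II-2×II-1: Tt
T/III-3 un ·: Tt
T/IV-1 aff III-3×III-2: tt
T/IV-2 ? III-3×III-2: TT|Tt|tt
⇒ T over [I-1,I-2,II-1,II-2,II-3,III-1,III-2,III-3,IV-1,IV-2]: 72 consistent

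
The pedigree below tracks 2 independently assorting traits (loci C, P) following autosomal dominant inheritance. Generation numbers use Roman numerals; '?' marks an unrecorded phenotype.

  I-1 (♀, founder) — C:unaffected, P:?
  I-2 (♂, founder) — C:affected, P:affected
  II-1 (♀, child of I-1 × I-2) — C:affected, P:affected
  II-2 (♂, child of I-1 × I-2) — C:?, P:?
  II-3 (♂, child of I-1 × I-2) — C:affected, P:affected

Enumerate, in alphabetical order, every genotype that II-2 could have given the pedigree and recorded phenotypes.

C/I-1 un ·: cc
C/I-2 aff ·: Cc|CC
C/II-1 aff I-1×I-2: Cc
C/II-2 ? I-1×I-2: cc|Cc
C/II-3 aff I-1×I-2: Cc
⇒ C over [I-1,I-2,II-1,II-2,II-3]: 3 consistent
P/I-1 ? ·: pp|Pp|PP
P/I-2 aff ·: Pp|PP
P/II-1 aff I-1×I-2: Pp|PP
P/II-2 ? I-1×I-2: pp|Pp|PP
P/II-3 aff I-1×I-2: Pp|PP
⇒ P over [I-1,I-2,II-1,II-2,II-3]: 32 consistent

II-2 ∈ {Cc PP, Cc Pp, Cc pp, cc PP, cc Pp, cc pp}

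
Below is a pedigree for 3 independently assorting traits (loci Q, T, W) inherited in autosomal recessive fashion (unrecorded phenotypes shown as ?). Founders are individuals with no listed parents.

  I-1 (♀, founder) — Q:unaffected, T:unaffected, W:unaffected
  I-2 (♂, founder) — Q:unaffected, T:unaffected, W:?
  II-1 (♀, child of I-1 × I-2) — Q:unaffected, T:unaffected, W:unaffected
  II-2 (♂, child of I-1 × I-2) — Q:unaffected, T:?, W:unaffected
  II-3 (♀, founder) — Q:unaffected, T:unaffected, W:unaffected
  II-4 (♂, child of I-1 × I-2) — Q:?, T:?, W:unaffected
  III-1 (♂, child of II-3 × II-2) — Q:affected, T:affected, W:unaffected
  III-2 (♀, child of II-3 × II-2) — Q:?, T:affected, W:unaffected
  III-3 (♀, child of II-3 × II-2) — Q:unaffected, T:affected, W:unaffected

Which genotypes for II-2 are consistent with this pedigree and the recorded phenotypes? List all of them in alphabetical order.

II-2 ∈ {Qq Tt WW, Qq Tt Ww, Qq tt WW, Qq tt Ww}

Q/I-1 un ·: QQ|Qq
Q/I-2 un ·: QQ|Qq
Q/II-1 un I-1×I-2: QQ|Qq
Q/II-2 un I-1×I-2: Qq
Q/II-3 un ·: Qq
Q/II-4 ? I-1×I-2: QQ|Qq|qq
Q/III-1 aff II-3×II-2: qq
Q/III-2 ? II-3×II-2: QQ|Qq|qq
Q/III-3 un II-3×II-2: QQ|Qq
⇒ Q over [I-1,I-2,II-1,II-2,II-3,II-4,III-1,III-2,III-3]: 84 consistent
T/I-1 un ·: TT|Tt
T/I-2 un ·: TT|Tt
T/II-1 un I-1×I-2: TT|Tt
T/II-2 ? I-1×I-2: Tt|tt
T/II-3 un ·: Tt
T/II-4 ? I-1×I-2: TT|Tt|tt
T/III-1 aff II-3×II-2: tt
T/III-2 aff II-3×II-2: tt
T/III-3 aff II-3×II-2: tt
⇒ T over [I-1,I-2,II-1,II-2,II-3,II-4,III-1,III-2,III-3]: 20 consistent
W/I-1 un ·: WW|Ww
W/I-2 ? ·: WW|Ww|ww
W/II-1 un I-1×I-2: WW|Ww
W/II-2 un I-1×I-2: WW|Ww
W/II-3 un ·: WW|Ww
W/II-4 un I-1×I-2: WW|Ww
W/III-1 un II-3×II-2: WW|Ww
W/III-2 un II-3×II-2: WW|Ww
W/III-3 un II-3×II-2: WW|Ww
⇒ W over [I-1,I-2,II-1,II-2,II-3,II-4,III-1,III-2,III-3]: 341 consistent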